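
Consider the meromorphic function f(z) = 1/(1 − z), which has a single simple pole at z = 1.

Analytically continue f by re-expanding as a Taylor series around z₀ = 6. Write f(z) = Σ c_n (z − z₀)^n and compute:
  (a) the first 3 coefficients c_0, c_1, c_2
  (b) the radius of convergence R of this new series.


Let w = z − z₀, so z = z₀ + w.
Then 1 − z = 1 − (z₀ + w) = (1 − z₀) − w = -5 − w.
f(z) = 1/(-5 − w) = (1/(-5)) · 1/(1 − w/(-5)) = Σ_{n≥0} w^n / (-5)^(n+1).
So c_n = 1/(-5)^(n+1):
  c_0 = 1/(-5)^1 = -1/5.
  c_1 = 1/(-5)^2 = 1/25.
  c_2 = 1/(-5)^3 = -1/125.
The series is valid for |w/d| < 1, i.e. |z − z₀| < |d|.
Radius of convergence: R = |1 − z₀| = |-5| = 5 (distance from z₀ to the singularity z = 1).

c_0 = -1/5, c_1 = 1/25, c_2 = -1/125; R = 5.


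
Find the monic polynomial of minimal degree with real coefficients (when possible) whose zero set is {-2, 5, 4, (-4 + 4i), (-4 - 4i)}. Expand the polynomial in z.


The polynomial is p(z) = ∏_{α ∈ S} (z − α), where S = {-2, 5, 4, (-4 + 4i), (-4 - 4i)}.
Expanding the product yields: p(z) = z^5 + z^4 -22·z^3 -168·z^2 + 384·z + 1280.
Note conjugate pairs combine to real quadratics: (z − (-4+4i))(z − (-4−4i)) = z² + 8z + 32.
The resulting polynomial has degree 5 and real coefficients as required.

p(z) = z^5 + z^4 -22·z^3 -168·z^2 + 384·z + 1280.


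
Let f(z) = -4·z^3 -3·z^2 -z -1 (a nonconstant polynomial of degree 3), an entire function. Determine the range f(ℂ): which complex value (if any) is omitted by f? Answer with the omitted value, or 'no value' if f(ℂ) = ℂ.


Little Picard bounds the complement of f(ℂ) to at most one point.
For every w ∈ ℂ, the equation p(z) − w = 0 is a nonconstant polynomial in z and hence has at least one root by the fundamental theorem of algebra. So p is surjective onto ℂ, omitting no value.

Omitted value: no value.


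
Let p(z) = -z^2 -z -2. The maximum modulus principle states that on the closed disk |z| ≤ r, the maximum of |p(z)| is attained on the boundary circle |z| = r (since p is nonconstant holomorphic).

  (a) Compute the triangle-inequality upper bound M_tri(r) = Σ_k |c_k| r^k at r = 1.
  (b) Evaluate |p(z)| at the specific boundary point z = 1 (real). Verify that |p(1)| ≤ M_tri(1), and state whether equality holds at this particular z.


Coefficients: c_0 = -2, c_1 = -1, c_2 = -1. Radius r = 1.
Part (a). Triangle bound: M_tri(r) = Σ_k |c_k| r^k
  = |-2|·1^0 + |-1|·1^1 + |-1|·1^2
  = 2 + 1 + 1 = 4.
This bounds M(r) := max_{|z|=r} |p(z)| from above; equality holds iff all terms c_k z^k can be made to align in phase at a single z on |z|=r.
Part (b). At z = 1 (real, on the circle |z| = r):
  p(1) = (-2)·1^0 + (-1)·1^1 + (-1)·1^2 = -4.
  |p(1)| = 4.
Since all nonzero coefficients share the same sign, |p(1)| = 4 = M_tri(1); the triangle bound is attained at z = 1, so in fact M(r) = 4.

M_tri(1) = 4; |p(1)| = 4; equality at z=1: yes.


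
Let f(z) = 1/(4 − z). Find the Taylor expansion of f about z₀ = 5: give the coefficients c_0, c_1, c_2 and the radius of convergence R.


Let w = z − z₀, so z = z₀ + w.
Then 4 − z = 4 − (z₀ + w) = (4 − z₀) − w = -1 − w.
f(z) = 1/(-1 − w) = (1/(-1)) · 1/(1 − w/(-1)) = Σ_{n≥0} w^n / (-1)^(n+1).
So c_n = 1/(-1)^(n+1):
  c_0 = 1/(-1)^1 = -1.
  c_1 = 1/(-1)^2 = 1.
  c_2 = 1/(-1)^3 = -1.
The series is valid for |w/d| < 1, i.e. |z − z₀| < |d|.
Radius of convergence: R = |4 − z₀| = |-1| = 1 (distance from z₀ to the singularity z = 4).

c_0 = -1, c_1 = 1, c_2 = -1; R = 1.


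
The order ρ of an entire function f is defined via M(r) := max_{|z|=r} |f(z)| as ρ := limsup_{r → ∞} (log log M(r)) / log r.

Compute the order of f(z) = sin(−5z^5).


Write sin(w) = (e^{iw} ± e^{−iw})/(2 or 2i), so |sin(w)| ≤ e^{|w|}. With w = −5z^5, |w| ≤ 5r^5 + 0 on |z|=r, giving M(r) ≤ e^{5r^5 + 0} and ρ ≤ 5. For the lower bound, choose z on |z|=r with -5z^5 purely imaginary of modulus 5r^5; then |sin(−5z^5)| grows like e^{5r^5}/2, so ρ ≥ 5. Hence ρ = 5.
Therefore ρ = 5.

Order ρ = 5.


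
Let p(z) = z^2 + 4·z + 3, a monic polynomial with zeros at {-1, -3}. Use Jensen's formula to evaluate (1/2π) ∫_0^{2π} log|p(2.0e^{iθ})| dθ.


Zeros: -3, -1; r = 2.0.
Inside |z| < r: -1. Outside (|z| ≥ r): -3.
p(0) = 3, so log|p(0)| = log(3) = 1.0986.
Apply Jensen: I(r) = log|p(0)| + Σ_k log(r/|z_k|), summed over zeros inside |z| < r.
  log(r/|z_k|) for z_k = -1: log(2.0/1) = 0.6931
  Outside zeros (-3) contribute nothing to the Jensen sum.
Sum over inside zeros: 0.6931.
I(r) = log|p(0)| + (inside sum) = 1.0986 + 0.6931 = 1.7918.
Note: since some zeros are outside |z| ≤ r, the simplified n·log(r) form does NOT apply — only the inside zeros contribute.

I(r) ≈ 1.7918.


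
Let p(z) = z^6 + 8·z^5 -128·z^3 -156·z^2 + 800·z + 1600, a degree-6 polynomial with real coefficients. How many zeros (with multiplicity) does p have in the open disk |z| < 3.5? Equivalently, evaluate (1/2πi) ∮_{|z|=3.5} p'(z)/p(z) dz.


The zeros of p are: -4, -4, (-3 + 1i), (-3 - 1i), (3 + 1i), (3 - 1i).
Their magnitudes are: 4, 4, 3.162, 3.162, 3.162, 3.162.
Zeros with |z| < R = 3.5: (-3 + 1i), (-3 - 1i), (3 + 1i), (3 - 1i).
Count = 4.
By the argument principle, (1/2πi) ∮_{|z|=R} p'(z)/p(z) dz equals exactly this count.

Number of zeros inside |z| < 3.5: 4.


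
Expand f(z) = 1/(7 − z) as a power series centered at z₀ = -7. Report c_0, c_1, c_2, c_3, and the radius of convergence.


Let w = z − z₀, so z = z₀ + w.
Then 7 − z = 7 − (z₀ + w) = (7 − z₀) − w = 14 − w.
f(z) = 1/(14 − w) = (1/(14)) · 1/(1 − w/(14)) = Σ_{n≥0} w^n / (14)^(n+1).
So c_n = 1/(14)^(n+1):
  c_0 = 1/(14)^1 = 1/14.
  c_1 = 1/(14)^2 = 1/196.
  c_2 = 1/(14)^3 = 1/2744.
  c_3 = 1/(14)^4 = 1/38416.
The series is valid for |w/d| < 1, i.e. |z − z₀| < |d|.
Radius of convergence: R = |7 − z₀| = |14| = 14 (distance from z₀ to the singularity z = 7).

c_0 = 1/14, c_1 = 1/196, c_2 = 1/2744, c_3 = 1/38416; R = 14.


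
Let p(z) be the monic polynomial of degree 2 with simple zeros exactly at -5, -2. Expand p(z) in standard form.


The polynomial is p(z) = ∏_{α ∈ S} (z − α), where S = {-5, -2}.
Expanding the product yields: p(z) = z^2 + 7·z + 10.
The resulting polynomial has degree 2 and real coefficients as required.

p(z) = z^2 + 7·z + 10.


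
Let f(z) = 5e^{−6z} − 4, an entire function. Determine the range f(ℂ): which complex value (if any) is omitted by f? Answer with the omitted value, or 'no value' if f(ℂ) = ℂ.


Little Picard bounds the complement of f(ℂ) to at most one point.
e^{−6z} is never zero on ℂ, so 5·e^{−6z} takes every value in ℂ ∖ {0}. Adding -4 shifts the range to ℂ ∖ {-4}. Thus f omits exactly the value -4.

Omitted value: -4.


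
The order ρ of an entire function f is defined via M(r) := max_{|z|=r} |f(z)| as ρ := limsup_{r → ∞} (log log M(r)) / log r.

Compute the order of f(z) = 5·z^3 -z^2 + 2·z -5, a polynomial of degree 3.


|f(z)| ≤ Σ|c_k|·r^k = O(r^3) as r → ∞. Polynomial growth is O(e^{r^ε}) for every ε > 0 (since r^3/e^{r^ε} → 0), so ρ ≤ ε for all ε > 0, i.e. ρ = 0. Every nonconstant polynomial has order 0.
Therefore ρ = 0.

Order ρ = 0.


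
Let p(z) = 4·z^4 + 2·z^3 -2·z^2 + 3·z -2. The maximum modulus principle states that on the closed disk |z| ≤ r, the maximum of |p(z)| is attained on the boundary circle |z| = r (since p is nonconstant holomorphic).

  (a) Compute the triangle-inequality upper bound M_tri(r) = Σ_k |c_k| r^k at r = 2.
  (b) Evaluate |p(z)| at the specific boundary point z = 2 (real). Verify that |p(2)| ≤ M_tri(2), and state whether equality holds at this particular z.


Coefficients: c_0 = -2, c_1 = 3, c_2 = -2, c_3 = 2, c_4 = 4. Radius r = 2.
Part (a). Triangle bound: M_tri(r) = Σ_k |c_k| r^k
  = |-2|·2^0 + |3|·2^1 + |-2|·2^2 + |2|·2^3 + |4|·2^4
  = 2 + 6 + 8 + 16 + 64 = 96.
This bounds M(r) := max_{|z|=r} |p(z)| from above; equality holds iff all terms c_k z^k can be made to align in phase at a single z on |z|=r.
Part (b). At z = 2 (real, on the circle |z| = r):
  p(2) = (-2)·2^0 + (3)·2^1 + (-2)·2^2 + (2)·2^3 + (4)·2^4 = 76.
  |p(2)| = 76.
Check: |p(2)| = 76 ≤ 96 = M_tri(2). ✓ Equality does not hold at z = 2 (the coefficients have mixed signs, so the terms do not all align in phase there).

M_tri(2) = 96; |p(2)| = 76; equality at z=2: no.


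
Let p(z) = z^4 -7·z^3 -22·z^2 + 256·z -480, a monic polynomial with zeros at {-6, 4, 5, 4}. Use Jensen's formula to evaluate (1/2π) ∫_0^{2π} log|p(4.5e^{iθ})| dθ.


Zeros: -6, 4, 4, 5; r = 4.5.
Inside |z| < r: 4, 4. Outside (|z| ≥ r): -6, 5.
p(0) = -480, so log|p(0)| = log(480) = 6.1738.
Apply Jensen: I(r) = log|p(0)| + Σ_k log(r/|z_k|), summed over zeros inside |z| < r.
  log(r/|z_k|) for z_k = 4: log(4.5/4) = 0.1178
  log(r/|z_k|) for z_k = 4: log(4.5/4) = 0.1178
  Outside zeros (-6, 5) contribute nothing to the Jensen sum.
Sum over inside zeros: 0.2356.
I(r) = log|p(0)| + (inside sum) = 6.1738 + 0.2356 = 6.4094.
Note: since some zeros are outside |z| ≤ r, the simplified n·log(r) form does NOT apply — only the inside zeros contribute.

I(r) ≈ 6.4094.


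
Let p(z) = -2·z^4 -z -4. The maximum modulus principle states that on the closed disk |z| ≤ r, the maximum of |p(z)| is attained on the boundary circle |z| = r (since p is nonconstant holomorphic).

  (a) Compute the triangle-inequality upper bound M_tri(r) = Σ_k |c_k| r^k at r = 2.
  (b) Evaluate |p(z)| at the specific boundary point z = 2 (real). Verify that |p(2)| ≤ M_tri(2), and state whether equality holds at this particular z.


Coefficients: c_0 = -4, c_1 = -1, c_2 = 0, c_3 = 0, c_4 = -2. Radius r = 2.
Part (a). Triangle bound: M_tri(r) = Σ_k |c_k| r^k
  = |-4|·2^0 + |-1|·2^1 + |0|·2^2 + |0|·2^3 + |-2|·2^4
  = 4 + 2 + 0 + 0 + 32 = 38.
This bounds M(r) := max_{|z|=r} |p(z)| from above; equality holds iff all terms c_k z^k can be made to align in phase at a single z on |z|=r.
Part (b). At z = 2 (real, on the circle |z| = r):
  p(2) = (-4)·2^0 + (-1)·2^1 + (0)·2^2 + (0)·2^3 + (-2)·2^4 = -38.
  |p(2)| = 38.
Since all nonzero coefficients share the same sign, |p(2)| = 38 = M_tri(2); the triangle bound is attained at z = 2, so in fact M(r) = 38.

M_tri(2) = 38; |p(2)| = 38; equality at z=2: yes.


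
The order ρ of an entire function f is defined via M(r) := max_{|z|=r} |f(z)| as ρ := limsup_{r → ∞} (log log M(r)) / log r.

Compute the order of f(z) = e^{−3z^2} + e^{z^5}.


Each summand is entire of order 2 and 5 respectively (as in the single-exponential case). The order of a sum is at most the max of the orders, so ρ ≤ 5. For the lower bound: on |z|=r choose arg z so that 1z^5 is real positive; then |e^{1z^5}| = e^{1r^5} while |e^{-3z^2}| ≤ e^{3r^2} = o(e^{1r^5}). So |f| ≥ e^{1r^5}(1 − o(1)) and ρ ≥ 5. Hence ρ = max(2, 5) = 5.
Therefore ρ = 5.

Order ρ = 5.


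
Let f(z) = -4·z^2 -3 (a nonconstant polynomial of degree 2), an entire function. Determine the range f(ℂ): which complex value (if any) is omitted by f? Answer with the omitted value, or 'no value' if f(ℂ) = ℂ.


Little Picard bounds the complement of f(ℂ) to at most one point.
For every w ∈ ℂ, the equation p(z) − w = 0 is a nonconstant polynomial in z and hence has at least one root by the fundamental theorem of algebra. So p is surjective onto ℂ, omitting no value.

Omitted value: no value.


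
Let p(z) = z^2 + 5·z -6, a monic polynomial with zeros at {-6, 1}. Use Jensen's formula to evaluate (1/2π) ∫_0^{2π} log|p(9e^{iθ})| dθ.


Zeros: -6, 1; r = 9.
Inside |z| < r: -6, 1. Outside (|z| ≥ r): ∅.
p(0) = -6, so log|p(0)| = log(6) = 1.7918.
Apply Jensen: I(r) = log|p(0)| + Σ_k log(r/|z_k|), summed over zeros inside |z| < r.
  log(r/|z_k|) for z_k = -6: log(9/6) = 0.4055
  log(r/|z_k|) for z_k = 1: log(9/1) = 2.1972
Sum over inside zeros: 2.6027.
I(r) = log|p(0)| + (inside sum) = 1.7918 + 2.6027 = 4.3944.
Closed form (all zeros inside, monic): I(r) = n·log(r) = 2·log(9) = 4.3944. ✓

I(r) ≈ 4.3944.


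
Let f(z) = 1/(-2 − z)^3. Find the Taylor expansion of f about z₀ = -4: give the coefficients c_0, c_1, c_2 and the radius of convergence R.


Let w = z − z₀, so z = z₀ + w.
Then -2 − z = -2 − (z₀ + w) = (-2 − z₀) − w = 2 − w.
f(z) = 1/(2 − w)^3 = (1/(2)^3) · (1 − w/(2))^{−3}.
By the binomial series (1−u)^{−3} = Σ_{n≥0} C(n+2, 2) u^n for |u|<1, with u = w/(2):
  c_n = C(n+2, 2) / (2)^(n+3).
  c_0 = 1/(2)^3 = 1/8.
  c_1 = 3/(2)^4 = 3/16.
  c_2 = 6/(2)^5 = 3/16.
The series is valid for |w/d| < 1, i.e. |z − z₀| < |d|.
Radius of convergence: R = |-2 − z₀| = |2| = 2 (distance from z₀ to the singularity z = -2).

c_0 = 1/8, c_1 = 3/16, c_2 = 3/16; R = 2.


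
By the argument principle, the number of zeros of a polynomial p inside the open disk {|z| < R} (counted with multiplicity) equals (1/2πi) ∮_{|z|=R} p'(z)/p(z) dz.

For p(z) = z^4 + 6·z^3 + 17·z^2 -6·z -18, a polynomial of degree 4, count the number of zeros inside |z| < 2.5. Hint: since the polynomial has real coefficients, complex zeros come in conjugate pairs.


The zeros of p are: (-3 + 3i), (-3 - 3i), 1, -1.
Their magnitudes are: 4.243, 4.243, 1, 1.
Zeros with |z| < R = 2.5: 1, -1.
Count = 2.
By the argument principle, (1/2πi) ∮_{|z|=R} p'(z)/p(z) dz equals exactly this count.

Number of zeros inside |z| < 2.5: 2.


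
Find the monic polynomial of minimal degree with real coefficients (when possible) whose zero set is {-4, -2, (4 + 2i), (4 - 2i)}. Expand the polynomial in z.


The polynomial is p(z) = ∏_{α ∈ S} (z − α), where S = {-4, -2, (4 + 2i), (4 - 2i)}.
Expanding the product yields: p(z) = z^4 -2·z^3 -20·z^2 + 56·z + 160.
Note conjugate pairs combine to real quadratics: (z − (4+2i))(z − (4−2i)) = z² − 8z + 20.
The resulting polynomial has degree 4 and real coefficients as required.

p(z) = z^4 -2·z^3 -20·z^2 + 56·z + 160.


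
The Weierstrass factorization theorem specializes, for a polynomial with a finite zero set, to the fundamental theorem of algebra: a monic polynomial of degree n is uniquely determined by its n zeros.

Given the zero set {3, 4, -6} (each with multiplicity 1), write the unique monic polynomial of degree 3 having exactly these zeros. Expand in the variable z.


The polynomial is p(z) = ∏_{α ∈ S} (z − α), where S = {3, 4, -6}.
Expanding the product yields: p(z) = z^3 -z^2 -30·z + 72.
The resulting polynomial has degree 3 and real coefficients as required.

p(z) = z^3 -z^2 -30·z + 72.


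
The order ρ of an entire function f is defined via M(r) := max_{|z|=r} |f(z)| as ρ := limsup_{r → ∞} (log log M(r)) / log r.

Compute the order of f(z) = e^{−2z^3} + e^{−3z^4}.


Each summand is entire of order 3 and 4 respectively (as in the single-exponential case). The order of a sum is at most the max of the orders, so ρ ≤ 4. For the lower bound: on |z|=r choose arg z so that -3z^4 is real positive; then |e^{-3z^4}| = e^{3r^4} while |e^{-2z^3}| ≤ e^{2r^3} = o(e^{3r^4}). So |f| ≥ e^{3r^4}(1 − o(1)) and ρ ≥ 4. Hence ρ = max(3, 4) = 4.
Therefore ρ = 4.

Order ρ = 4.


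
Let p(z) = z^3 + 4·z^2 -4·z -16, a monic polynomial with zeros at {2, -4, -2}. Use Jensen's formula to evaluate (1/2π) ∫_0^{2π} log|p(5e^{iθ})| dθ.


Zeros: -4, -2, 2; r = 5.
Inside |z| < r: -4, -2, 2. Outside (|z| ≥ r): ∅.
p(0) = -16, so log|p(0)| = log(16) = 2.7726.
Apply Jensen: I(r) = log|p(0)| + Σ_k log(r/|z_k|), summed over zeros inside |z| < r.
  log(r/|z_k|) for z_k = 2: log(5/2) = 0.9163
  log(r/|z_k|) for z_k = -4: log(5/4) = 0.2231
  log(r/|z_k|) for z_k = -2: log(5/2) = 0.9163
Sum over inside zeros: 2.0557.
I(r) = log|p(0)| + (inside sum) = 2.7726 + 2.0557 = 4.8283.
Closed form (all zeros inside, monic): I(r) = n·log(r) = 3·log(5) = 4.8283. ✓

I(r) ≈ 4.8283.


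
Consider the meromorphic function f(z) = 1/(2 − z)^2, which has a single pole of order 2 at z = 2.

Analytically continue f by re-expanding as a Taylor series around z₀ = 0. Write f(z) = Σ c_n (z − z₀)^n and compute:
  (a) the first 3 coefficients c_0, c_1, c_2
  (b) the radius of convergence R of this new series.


Let w = z − z₀, so z = z₀ + w.
Then 2 − z = 2 − (z₀ + w) = (2 − z₀) − w = 2 − w.
f(z) = 1/(2 − w)^2 = (1/(2)^2) · (1 − w/(2))^{−2}.
By the binomial series (1−u)^{−2} = Σ_{n≥0} C(n+1, 1) u^n for |u|<1, with u = w/(2):
  c_n = C(n+1, 1) / (2)^(n+2).
  c_0 = 1/(2)^2 = 1/4.
  c_1 = 2/(2)^3 = 1/4.
  c_2 = 3/(2)^4 = 3/16.
The series is valid for |w/d| < 1, i.e. |z − z₀| < |d|.
Radius of convergence: R = |2 − z₀| = |2| = 2 (distance from z₀ to the singularity z = 2).

c_0 = 1/4, c_1 = 1/4, c_2 = 3/16; R = 2.


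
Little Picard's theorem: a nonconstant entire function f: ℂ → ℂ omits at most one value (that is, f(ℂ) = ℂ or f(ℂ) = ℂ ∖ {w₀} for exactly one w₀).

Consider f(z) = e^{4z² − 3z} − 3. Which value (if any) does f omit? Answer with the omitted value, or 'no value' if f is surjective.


Little Picard bounds the complement of f(ℂ) to at most one point.
The exponent g(z) = 4z² − 3z is a nonconstant polynomial, hence surjective onto ℂ. So e^{g(z)} takes every value in {e^w : w ∈ ℂ} = ℂ ∖ {0}. Adding -3 shifts the range to ℂ ∖ {-3}. f omits exactly -3.

Omitted value: -3.


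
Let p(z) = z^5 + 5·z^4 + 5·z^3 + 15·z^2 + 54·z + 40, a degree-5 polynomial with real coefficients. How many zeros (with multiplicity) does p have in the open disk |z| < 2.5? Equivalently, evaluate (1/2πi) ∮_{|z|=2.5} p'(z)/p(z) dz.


The zeros of p are: -1, -4, (1 + 2i), (1 - 2i), -2.
Their magnitudes are: 1, 4, 2.236, 2.236, 2.
Zeros with |z| < R = 2.5: -1, (1 + 2i), (1 - 2i), -2.
Count = 4.
By the argument principle, (1/2πi) ∮_{|z|=R} p'(z)/p(z) dz equals exactly this count.

Number of zeros inside |z| < 2.5: 4.


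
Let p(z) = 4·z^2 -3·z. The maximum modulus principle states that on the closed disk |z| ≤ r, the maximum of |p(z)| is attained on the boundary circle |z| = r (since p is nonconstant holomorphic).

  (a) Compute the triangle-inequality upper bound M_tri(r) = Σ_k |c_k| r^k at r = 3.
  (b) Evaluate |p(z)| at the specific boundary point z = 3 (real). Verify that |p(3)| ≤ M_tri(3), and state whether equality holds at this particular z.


Coefficients: c_0 = 0, c_1 = -3, c_2 = 4. Radius r = 3.
Part (a). Triangle bound: M_tri(r) = Σ_k |c_k| r^k
  = |0|·3^0 + |-3|·3^1 + |4|·3^2
  = 0 + 9 + 36 = 45.
This bounds M(r) := max_{|z|=r} |p(z)| from above; equality holds iff all terms c_k z^k can be made to align in phase at a single z on |z|=r.
Part (b). At z = 3 (real, on the circle |z| = r):
  p(3) = (0)·3^0 + (-3)·3^1 + (4)·3^2 = 27.
  |p(3)| = 27.
Check: |p(3)| = 27 ≤ 45 = M_tri(3). ✓ Equality does not hold at z = 3 (the coefficients have mixed signs, so the terms do not all align in phase there).

M_tri(3) = 45; |p(3)| = 27; equality at z=3: no.


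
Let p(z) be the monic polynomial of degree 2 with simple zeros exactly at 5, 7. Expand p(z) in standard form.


The polynomial is p(z) = ∏_{α ∈ S} (z − α), where S = {5, 7}.
Expanding the product yields: p(z) = z^2 -12·z + 35.
The resulting polynomial has degree 2 and real coefficients as required.

p(z) = z^2 -12·z + 35.


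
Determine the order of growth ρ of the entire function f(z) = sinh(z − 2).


sinh(w) is a linear combination of e^{iw} and e^{−iw} (or e^w, e^{−w} in the hyperbolic case), so |sinh(w)| ≤ e^{|w|}. With w = z − 2, |w| ≤ 1|z| + 2 = 1r + 2 on |z| = r, giving M(r) ≤ e^{1r + 2}, so ρ ≤ 1. On a suitable ray (z = it for sin/cos; z = t for sinh/cosh, t real → ∞), |sinh(z − 2)| grows like e^{1|t|}/2, so ρ ≥ 1. Hence ρ = 1.
Therefore ρ = 1.

Order ρ = 1.


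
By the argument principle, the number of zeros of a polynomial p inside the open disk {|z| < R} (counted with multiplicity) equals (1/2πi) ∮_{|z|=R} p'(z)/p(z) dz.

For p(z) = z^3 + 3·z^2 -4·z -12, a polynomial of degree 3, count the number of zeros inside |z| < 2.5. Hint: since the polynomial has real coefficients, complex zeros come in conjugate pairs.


The zeros of p are: -2, -3, 2.
Their magnitudes are: 2, 3, 2.
Zeros with |z| < R = 2.5: -2, 2.
Count = 2.
By the argument principle, (1/2πi) ∮_{|z|=R} p'(z)/p(z) dz equals exactly this count.

Number of zeros inside |z| < 2.5: 2.


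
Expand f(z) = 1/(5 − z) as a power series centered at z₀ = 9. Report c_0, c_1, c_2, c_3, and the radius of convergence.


Let w = z − z₀, so z = z₀ + w.
Then 5 − z = 5 − (z₀ + w) = (5 − z₀) − w = -4 − w.
f(z) = 1/(-4 − w) = (1/(-4)) · 1/(1 − w/(-4)) = Σ_{n≥0} w^n / (-4)^(n+1).
So c_n = 1/(-4)^(n+1):
  c_0 = 1/(-4)^1 = -1/4.
  c_1 = 1/(-4)^2 = 1/16.
  c_2 = 1/(-4)^3 = -1/64.
  c_3 = 1/(-4)^4 = 1/256.
The series is valid for |w/d| < 1, i.e. |z − z₀| < |d|.
Radius of convergence: R = |5 − z₀| = |-4| = 4 (distance from z₀ to the singularity z = 5).

c_0 = -1/4, c_1 = 1/16, c_2 = -1/64, c_3 = 1/256; R = 4.


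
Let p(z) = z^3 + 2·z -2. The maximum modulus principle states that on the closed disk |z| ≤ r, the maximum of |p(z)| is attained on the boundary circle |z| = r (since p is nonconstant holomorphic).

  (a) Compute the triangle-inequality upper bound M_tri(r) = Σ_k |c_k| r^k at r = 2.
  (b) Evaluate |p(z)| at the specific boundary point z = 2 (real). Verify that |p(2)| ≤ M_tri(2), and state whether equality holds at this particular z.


Coefficients: c_0 = -2, c_1 = 2, c_2 = 0, c_3 = 1. Radius r = 2.
Part (a). Triangle bound: M_tri(r) = Σ_k |c_k| r^k
  = |-2|·2^0 + |2|·2^1 + |0|·2^2 + |1|·2^3
  = 2 + 4 + 0 + 8 = 14.
This bounds M(r) := max_{|z|=r} |p(z)| from above; equality holds iff all terms c_k z^k can be made to align in phase at a single z on |z|=r.
Part (b). At z = 2 (real, on the circle |z| = r):
  p(2) = (-2)·2^0 + (2)·2^1 + (0)·2^2 + (1)·2^3 = 10.
  |p(2)| = 10.
Check: |p(2)| = 10 ≤ 14 = M_tri(2). ✓ Equality does not hold at z = 2 (the coefficients have mixed signs, so the terms do not all align in phase there).

M_tri(2) = 14; |p(2)| = 10; equality at z=2: no.


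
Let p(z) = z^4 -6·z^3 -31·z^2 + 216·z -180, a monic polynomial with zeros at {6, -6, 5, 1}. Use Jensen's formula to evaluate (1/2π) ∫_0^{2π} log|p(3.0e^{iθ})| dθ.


Zeros: -6, 1, 5, 6; r = 3.0.
Inside |z| < r: 1. Outside (|z| ≥ r): -6, 5, 6.
p(0) = -180, so log|p(0)| = log(180) = 5.1930.
Apply Jensen: I(r) = log|p(0)| + Σ_k log(r/|z_k|), summed over zeros inside |z| < r.
  log(r/|z_k|) for z_k = 1: log(3.0/1) = 1.0986
  Outside zeros (-6, 5, 6) contribute nothing to the Jensen sum.
Sum over inside zeros: 1.0986.
I(r) = log|p(0)| + (inside sum) = 5.1930 + 1.0986 = 6.2916.
Note: since some zeros are outside |z| ≤ r, the simplified n·log(r) form does NOT apply — only the inside zeros contribute.

I(r) ≈ 6.2916.


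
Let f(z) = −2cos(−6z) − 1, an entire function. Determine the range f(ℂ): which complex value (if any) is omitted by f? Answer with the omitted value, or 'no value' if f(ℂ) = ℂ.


Little Picard bounds the complement of f(ℂ) to at most one point.
cos is entire and surjective onto ℂ: for every w ∈ ℂ, cos(ζ) = w has a solution ζ ∈ ℂ (e.g., via the complex inverse arccos). With ζ = −6z this gives z = ζ/(-6). Then -2·cos(−6z) takes every value in -2·ℂ = ℂ, and adding -1 is a bijection of ℂ. So f is surjective and omits no value. (Note: only on the real line is cos bounded by [−1, 1].)

Omitted value: no value.


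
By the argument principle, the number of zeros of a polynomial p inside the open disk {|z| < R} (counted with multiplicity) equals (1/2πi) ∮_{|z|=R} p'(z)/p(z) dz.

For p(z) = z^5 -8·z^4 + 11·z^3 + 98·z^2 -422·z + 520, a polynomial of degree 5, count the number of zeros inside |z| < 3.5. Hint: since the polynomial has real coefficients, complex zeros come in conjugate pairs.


The zeros of p are: -4, (3 + 1i), (3 - 1i), (3 + 2i), (3 - 2i).
Their magnitudes are: 4, 3.162, 3.162, 3.606, 3.606.
Zeros with |z| < R = 3.5: (3 + 1i), (3 - 1i).
Count = 2.
By the argument principle, (1/2πi) ∮_{|z|=R} p'(z)/p(z) dz equals exactly this count.

Number of zeros inside |z| < 3.5: 2.


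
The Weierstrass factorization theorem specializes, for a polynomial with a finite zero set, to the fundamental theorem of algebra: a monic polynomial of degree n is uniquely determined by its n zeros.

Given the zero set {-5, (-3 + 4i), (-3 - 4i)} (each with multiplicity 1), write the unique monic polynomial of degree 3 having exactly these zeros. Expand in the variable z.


The polynomial is p(z) = ∏_{α ∈ S} (z − α), where S = {-5, (-3 + 4i), (-3 - 4i)}.
Expanding the product yields: p(z) = z^3 + 11·z^2 + 55·z + 125.
Note conjugate pairs combine to real quadratics: (z − (-3+4i))(z − (-3−4i)) = z² + 6z + 25.
The resulting polynomial has degree 3 and real coefficients as required.

p(z) = z^3 + 11·z^2 + 55·z + 125.


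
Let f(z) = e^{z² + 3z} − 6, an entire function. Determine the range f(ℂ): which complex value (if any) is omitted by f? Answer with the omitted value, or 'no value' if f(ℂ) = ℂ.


Little Picard bounds the complement of f(ℂ) to at most one point.
The exponent g(z) = z² + 3z is a nonconstant polynomial, hence surjective onto ℂ. So e^{g(z)} takes every value in {e^w : w ∈ ℂ} = ℂ ∖ {0}. Adding -6 shifts the range to ℂ ∖ {-6}. f omits exactly -6.

Omitted value: -6.


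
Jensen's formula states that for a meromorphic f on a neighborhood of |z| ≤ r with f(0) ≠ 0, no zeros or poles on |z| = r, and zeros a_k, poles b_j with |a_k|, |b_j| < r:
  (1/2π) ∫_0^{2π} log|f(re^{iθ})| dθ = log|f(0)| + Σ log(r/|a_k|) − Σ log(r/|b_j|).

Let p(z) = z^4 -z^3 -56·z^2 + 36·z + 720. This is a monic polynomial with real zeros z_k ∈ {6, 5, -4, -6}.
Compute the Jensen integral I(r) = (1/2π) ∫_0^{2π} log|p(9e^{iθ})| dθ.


Zeros: -6, -4, 5, 6; r = 9.
Inside |z| < r: -6, -4, 5, 6. Outside (|z| ≥ r): ∅.
p(0) = 720, so log|p(0)| = log(720) = 6.5793.
Apply Jensen: I(r) = log|p(0)| + Σ_k log(r/|z_k|), summed over zeros inside |z| < r.
  log(r/|z_k|) for z_k = 6: log(9/6) = 0.4055
  log(r/|z_k|) for z_k = 5: log(9/5) = 0.5878
  log(r/|z_k|) for z_k = -4: log(9/4) = 0.8109
  log(r/|z_k|) for z_k = -6: log(9/6) = 0.4055
Sum over inside zeros: 2.2096.
I(r) = log|p(0)| + (inside sum) = 6.5793 + 2.2096 = 8.7889.
Closed form (all zeros inside, monic): I(r) = n·log(r) = 4·log(9) = 8.7889. ✓

I(r) ≈ 8.7889.


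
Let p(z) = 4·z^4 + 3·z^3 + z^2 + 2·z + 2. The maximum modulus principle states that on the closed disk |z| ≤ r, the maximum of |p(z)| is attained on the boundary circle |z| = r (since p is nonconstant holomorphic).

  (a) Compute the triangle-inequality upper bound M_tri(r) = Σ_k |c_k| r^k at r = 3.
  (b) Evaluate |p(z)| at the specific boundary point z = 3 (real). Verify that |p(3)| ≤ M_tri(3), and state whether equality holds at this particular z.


Coefficients: c_0 = 2, c_1 = 2, c_2 = 1, c_3 = 3, c_4 = 4. Radius r = 3.
Part (a). Triangle bound: M_tri(r) = Σ_k |c_k| r^k
  = |2|·3^0 + |2|·3^1 + |1|·3^2 + |3|·3^3 + |4|·3^4
  = 2 + 6 + 9 + 81 + 324 = 422.
This bounds M(r) := max_{|z|=r} |p(z)| from above; equality holds iff all terms c_k z^k can be made to align in phase at a single z on |z|=r.
Part (b). At z = 3 (real, on the circle |z| = r):
  p(3) = (2)·3^0 + (2)·3^1 + (1)·3^2 + (3)·3^3 + (4)·3^4 = 422.
  |p(3)| = 422.
Since all nonzero coefficients share the same sign, |p(3)| = 422 = M_tri(3); the triangle bound is attained at z = 3, so in fact M(r) = 422.

M_tri(3) = 422; |p(3)| = 422; equality at z=3: yes.


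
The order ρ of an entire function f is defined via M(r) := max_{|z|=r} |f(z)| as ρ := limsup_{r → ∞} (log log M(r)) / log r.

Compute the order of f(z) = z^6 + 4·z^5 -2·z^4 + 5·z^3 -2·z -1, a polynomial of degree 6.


|f(z)| ≤ Σ|c_k|·r^k = O(r^6) as r → ∞. Polynomial growth is O(e^{r^ε}) for every ε > 0 (since r^6/e^{r^ε} → 0), so ρ ≤ ε for all ε > 0, i.e. ρ = 0. Every nonconstant polynomial has order 0.
Therefore ρ = 0.

Order ρ = 0.


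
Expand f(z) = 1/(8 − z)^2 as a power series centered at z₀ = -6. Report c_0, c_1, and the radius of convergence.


Let w = z − z₀, so z = z₀ + w.
Then 8 − z = 8 − (z₀ + w) = (8 − z₀) − w = 14 − w.
f(z) = 1/(14 − w)^2 = (1/(14)^2) · (1 − w/(14))^{−2}.
By the binomial series (1−u)^{−2} = Σ_{n≥0} C(n+1, 1) u^n for |u|<1, with u = w/(14):
  c_n = C(n+1, 1) / (14)^(n+2).
  c_0 = 1/(14)^2 = 1/196.
  c_1 = 2/(14)^3 = 1/1372.
The series is valid for |w/d| < 1, i.e. |z − z₀| < |d|.
Radius of convergence: R = |8 − z₀| = |14| = 14 (distance from z₀ to the singularity z = 8).

c_0 = 1/196, c_1 = 1/1372; R = 14.


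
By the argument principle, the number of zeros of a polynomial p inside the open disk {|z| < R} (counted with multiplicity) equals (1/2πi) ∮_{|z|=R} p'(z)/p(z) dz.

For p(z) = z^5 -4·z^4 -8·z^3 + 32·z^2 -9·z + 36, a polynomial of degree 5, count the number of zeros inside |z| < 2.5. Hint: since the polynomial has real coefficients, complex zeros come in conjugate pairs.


The zeros of p are: (0 + 1i), (0 - 1i), 4, -3, 3.
Their magnitudes are: 1, 1, 4, 3, 3.
Zeros with |z| < R = 2.5: (0 + 1i), (0 - 1i).
Count = 2.
By the argument principle, (1/2πi) ∮_{|z|=R} p'(z)/p(z) dz equals exactly this count.

Number of zeros inside |z| < 2.5: 2.


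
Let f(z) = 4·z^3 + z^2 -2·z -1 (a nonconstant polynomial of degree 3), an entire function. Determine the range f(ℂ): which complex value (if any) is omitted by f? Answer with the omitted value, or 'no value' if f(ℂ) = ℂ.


Little Picard bounds the complement of f(ℂ) to at most one point.
For every w ∈ ℂ, the equation p(z) − w = 0 is a nonconstant polynomial in z and hence has at least one root by the fundamental theorem of algebra. So p is surjective onto ℂ, omitting no value.

Omitted value: no value.


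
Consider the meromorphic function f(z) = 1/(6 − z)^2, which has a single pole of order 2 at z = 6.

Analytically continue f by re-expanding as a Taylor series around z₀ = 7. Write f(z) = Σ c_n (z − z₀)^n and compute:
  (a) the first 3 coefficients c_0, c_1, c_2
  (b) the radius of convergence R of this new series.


Let w = z − z₀, so z = z₀ + w.
Then 6 − z = 6 − (z₀ + w) = (6 − z₀) − w = -1 − w.
f(z) = 1/(-1 − w)^2 = (1/(-1)^2) · (1 − w/(-1))^{−2}.
By the binomial series (1−u)^{−2} = Σ_{n≥0} C(n+1, 1) u^n for |u|<1, with u = w/(-1):
  c_n = C(n+1, 1) / (-1)^(n+2).
  c_0 = 1/(-1)^2 = 1.
  c_1 = 2/(-1)^3 = -2.
  c_2 = 3/(-1)^4 = 3.
The series is valid for |w/d| < 1, i.e. |z − z₀| < |d|.
Radius of convergence: R = |6 − z₀| = |-1| = 1 (distance from z₀ to the singularity z = 6).

c_0 = 1, c_1 = -2, c_2 = 3; R = 1.


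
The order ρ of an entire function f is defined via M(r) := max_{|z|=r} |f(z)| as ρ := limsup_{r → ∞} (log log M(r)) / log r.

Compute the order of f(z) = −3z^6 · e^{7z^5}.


M(r) = max_{|z|=r} |-3|·|z|^6·|e^{7z^5}| = 3·r^6 · e^{7r^5} (the factors attain their maxima compatibly on |z|=r). Then log M(r) = log 3 + 6·log r + 7r^5, dominated by the last term, so log log M(r) ~ 5·log r. The polynomial factor -3z^6 contributes only a log r term and does not affect the order. ρ = 5.
Therefore ρ = 5.

Order ρ = 5.


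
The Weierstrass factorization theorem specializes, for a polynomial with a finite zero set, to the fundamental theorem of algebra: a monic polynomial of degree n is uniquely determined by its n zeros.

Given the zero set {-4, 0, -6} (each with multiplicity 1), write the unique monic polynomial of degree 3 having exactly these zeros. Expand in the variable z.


The polynomial is p(z) = ∏_{α ∈ S} (z − α), where S = {-4, 0, -6}.
Expanding the product yields: p(z) = z^3 + 10·z^2 + 24·z.
The resulting polynomial has degree 3 and real coefficients as required.

p(z) = z^3 + 10·z^2 + 24·z.


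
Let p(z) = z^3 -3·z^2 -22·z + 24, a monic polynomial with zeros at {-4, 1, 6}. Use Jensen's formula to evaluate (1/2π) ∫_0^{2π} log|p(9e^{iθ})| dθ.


Zeros: -4, 1, 6; r = 9.
Inside |z| < r: -4, 1, 6. Outside (|z| ≥ r): ∅.
p(0) = 24, so log|p(0)| = log(24) = 3.1781.
Apply Jensen: I(r) = log|p(0)| + Σ_k log(r/|z_k|), summed over zeros inside |z| < r.
  log(r/|z_k|) for z_k = -4: log(9/4) = 0.8109
  log(r/|z_k|) for z_k = 1: log(9/1) = 2.1972
  log(r/|z_k|) for z_k = 6: log(9/6) = 0.4055
Sum over inside zeros: 3.4136.
I(r) = log|p(0)| + (inside sum) = 3.1781 + 3.4136 = 6.5917.
Closed form (all zeros inside, monic): I(r) = n·log(r) = 3·log(9) = 6.5917. ✓

I(r) ≈ 6.5917.


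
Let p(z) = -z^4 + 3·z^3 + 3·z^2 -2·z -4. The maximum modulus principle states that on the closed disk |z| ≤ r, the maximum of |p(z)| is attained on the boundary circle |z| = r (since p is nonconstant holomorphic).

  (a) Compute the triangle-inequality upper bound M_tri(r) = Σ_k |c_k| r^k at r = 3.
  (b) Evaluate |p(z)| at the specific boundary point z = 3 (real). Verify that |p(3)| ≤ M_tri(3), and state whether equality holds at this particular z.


Coefficients: c_0 = -4, c_1 = -2, c_2 = 3, c_3 = 3, c_4 = -1. Radius r = 3.
Part (a). Triangle bound: M_tri(r) = Σ_k |c_k| r^k
  = |-4|·3^0 + |-2|·3^1 + |3|·3^2 + |3|·3^3 + |-1|·3^4
  = 4 + 6 + 27 + 81 + 81 = 199.
This bounds M(r) := max_{|z|=r} |p(z)| from above; equality holds iff all terms c_k z^k can be made to align in phase at a single z on |z|=r.
Part (b). At z = 3 (real, on the circle |z| = r):
  p(3) = (-4)·3^0 + (-2)·3^1 + (3)·3^2 + (3)·3^3 + (-1)·3^4 = 17.
  |p(3)| = 17.
Check: |p(3)| = 17 ≤ 199 = M_tri(3). ✓ Equality does not hold at z = 3 (the coefficients have mixed signs, so the terms do not all align in phase there).

M_tri(3) = 199; |p(3)| = 17; equality at z=3: no.


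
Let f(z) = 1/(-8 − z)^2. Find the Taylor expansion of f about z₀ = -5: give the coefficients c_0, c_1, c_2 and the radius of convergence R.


Let w = z − z₀, so z = z₀ + w.
Then -8 − z = -8 − (z₀ + w) = (-8 − z₀) − w = -3 − w.
f(z) = 1/(-3 − w)^2 = (1/(-3)^2) · (1 − w/(-3))^{−2}.
By the binomial series (1−u)^{−2} = Σ_{n≥0} C(n+1, 1) u^n for |u|<1, with u = w/(-3):
  c_n = C(n+1, 1) / (-3)^(n+2).
  c_0 = 1/(-3)^2 = 1/9.
  c_1 = 2/(-3)^3 = -2/27.
  c_2 = 3/(-3)^4 = 1/27.
The series is valid for |w/d| < 1, i.e. |z − z₀| < |d|.
Radius of convergence: R = |-8 − z₀| = |-3| = 3 (distance from z₀ to the singularity z = -8).

c_0 = 1/9, c_1 = -2/27, c_2 = 1/27; R = 3.


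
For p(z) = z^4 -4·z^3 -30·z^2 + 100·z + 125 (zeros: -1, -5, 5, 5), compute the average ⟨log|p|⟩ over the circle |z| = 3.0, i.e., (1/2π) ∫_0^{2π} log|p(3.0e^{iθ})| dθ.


Zeros: -5, -1, 5, 5; r = 3.0.
Inside |z| < r: -1. Outside (|z| ≥ r): -5, 5, 5.
p(0) = 125, so log|p(0)| = log(125) = 4.8283.
Apply Jensen: I(r) = log|p(0)| + Σ_k log(r/|z_k|), summed over zeros inside |z| < r.
  log(r/|z_k|) for z_k = -1: log(3.0/1) = 1.0986
  Outside zeros (-5, 5, 5) contribute nothing to the Jensen sum.
Sum over inside zeros: 1.0986.
I(r) = log|p(0)| + (inside sum) = 4.8283 + 1.0986 = 5.9269.
Note: since some zeros are outside |z| ≤ r, the simplified n·log(r) form does NOT apply — only the inside zeros contribute.

I(r) ≈ 5.9269.


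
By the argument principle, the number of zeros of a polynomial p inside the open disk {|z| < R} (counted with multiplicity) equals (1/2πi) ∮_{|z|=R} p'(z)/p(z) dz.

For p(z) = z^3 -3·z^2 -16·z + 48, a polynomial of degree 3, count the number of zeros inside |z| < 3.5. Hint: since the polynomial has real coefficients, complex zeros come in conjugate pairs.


The zeros of p are: -4, 4, 3.
Their magnitudes are: 4, 4, 3.
Zeros with |z| < R = 3.5: 3.
Count = 1.
By the argument principle, (1/2πi) ∮_{|z|=R} p'(z)/p(z) dz equals exactly this count.

Number of zeros inside |z| < 3.5: 1.


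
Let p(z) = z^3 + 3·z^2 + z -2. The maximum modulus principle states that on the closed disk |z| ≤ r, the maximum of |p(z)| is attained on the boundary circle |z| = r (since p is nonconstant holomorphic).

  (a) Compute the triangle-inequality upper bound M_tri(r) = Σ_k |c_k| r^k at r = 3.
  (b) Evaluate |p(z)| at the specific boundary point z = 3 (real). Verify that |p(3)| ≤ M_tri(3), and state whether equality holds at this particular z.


Coefficients: c_0 = -2, c_1 = 1, c_2 = 3, c_3 = 1. Radius r = 3.
Part (a). Triangle bound: M_tri(r) = Σ_k |c_k| r^k
  = |-2|·3^0 + |1|·3^1 + |3|·3^2 + |1|·3^3
  = 2 + 3 + 27 + 27 = 59.
This bounds M(r) := max_{|z|=r} |p(z)| from above; equality holds iff all terms c_k z^k can be made to align in phase at a single z on |z|=r.
Part (b). At z = 3 (real, on the circle |z| = r):
  p(3) = (-2)·3^0 + (1)·3^1 + (3)·3^2 + (1)·3^3 = 55.
  |p(3)| = 55.
Check: |p(3)| = 55 ≤ 59 = M_tri(3). ✓ Equality does not hold at z = 3 (the coefficients have mixed signs, so the terms do not all align in phase there).

M_tri(3) = 59; |p(3)| = 55; equality at z=3: no.


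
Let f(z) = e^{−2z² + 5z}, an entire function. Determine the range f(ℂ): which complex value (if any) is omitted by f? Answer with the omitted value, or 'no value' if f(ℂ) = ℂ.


Little Picard bounds the complement of f(ℂ) to at most one point.
The exponent g(z) = −2z² + 5z is a nonconstant polynomial, hence surjective onto ℂ. So e^{g(z)} takes every value in {e^w : w ∈ ℂ} = ℂ ∖ {0}. Adding 0 shifts the range to ℂ ∖ {0}. f omits exactly 0.

Omitted value: 0.


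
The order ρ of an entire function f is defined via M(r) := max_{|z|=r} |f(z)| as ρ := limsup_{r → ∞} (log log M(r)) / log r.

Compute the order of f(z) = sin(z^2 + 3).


Write sin(w) = (e^{iw} ± e^{−iw})/(2 or 2i), so |sin(w)| ≤ e^{|w|}. With w = z^2 + 3, |w| ≤ 1r^2 + 3 on |z|=r, giving M(r) ≤ e^{1r^2 + 3} and ρ ≤ 2. For the lower bound, choose z on |z|=r with 1z^2 purely imaginary of modulus 1r^2; then |sin(z^2 + 3)| grows like e^{1r^2}/2, so ρ ≥ 2. Hence ρ = 2.
Therefore ρ = 2.

Order ρ = 2.


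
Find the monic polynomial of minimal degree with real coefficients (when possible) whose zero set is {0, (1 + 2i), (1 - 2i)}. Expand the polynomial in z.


The polynomial is p(z) = ∏_{α ∈ S} (z − α), where S = {0, (1 + 2i), (1 - 2i)}.
Expanding the product yields: p(z) = z^3 -2·z^2 + 5·z.
Note conjugate pairs combine to real quadratics: (z − (1+2i))(z − (1−2i)) = z² − 2z + 5.
The resulting polynomial has degree 3 and real coefficients as required.

p(z) = z^3 -2·z^2 + 5·z.


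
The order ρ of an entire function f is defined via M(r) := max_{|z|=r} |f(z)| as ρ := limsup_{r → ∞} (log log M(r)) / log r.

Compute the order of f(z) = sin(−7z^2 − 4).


Write sin(w) = (e^{iw} ± e^{−iw})/(2 or 2i), so |sin(w)| ≤ e^{|w|}. With w = −7z^2 − 4, |w| ≤ 7r^2 + 4 on |z|=r, giving M(r) ≤ e^{7r^2 + 4} and ρ ≤ 2. For the lower bound, choose z on |z|=r with -7z^2 purely imaginary of modulus 7r^2; then |sin(−7z^2 − 4)| grows like e^{7r^2}/2, so ρ ≥ 2. Hence ρ = 2.
Therefore ρ = 2.

Order ρ = 2.


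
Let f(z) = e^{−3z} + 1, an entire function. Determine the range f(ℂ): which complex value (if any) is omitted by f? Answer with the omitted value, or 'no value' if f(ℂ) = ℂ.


Little Picard bounds the complement of f(ℂ) to at most one point.
e^{−3z} is never zero on ℂ, so 1·e^{−3z} takes every value in ℂ ∖ {0}. Adding 1 shifts the range to ℂ ∖ {1}. Thus f omits exactly the value 1.

Omitted value: 1.


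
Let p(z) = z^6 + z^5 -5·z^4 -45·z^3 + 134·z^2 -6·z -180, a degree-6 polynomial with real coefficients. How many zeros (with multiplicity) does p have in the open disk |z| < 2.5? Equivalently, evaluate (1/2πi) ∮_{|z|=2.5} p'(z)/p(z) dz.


The zeros of p are: (-3 + 3i), (-3 - 3i), 2, (2 + 1i), (2 - 1i), -1.
Their magnitudes are: 4.243, 4.243, 2, 2.236, 2.236, 1.
Zeros with |z| < R = 2.5: 2, (2 + 1i), (2 - 1i), -1.
Count = 4.
By the argument principle, (1/2πi) ∮_{|z|=R} p'(z)/p(z) dz equals exactly this count.

Number of zeros inside |z| < 2.5: 4.
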